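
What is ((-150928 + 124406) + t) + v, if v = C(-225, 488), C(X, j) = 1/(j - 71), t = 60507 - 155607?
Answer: -50716373/417 ≈ -1.2162e+5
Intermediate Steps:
t = -95100
C(X, j) = 1/(-71 + j)
v = 1/417 (v = 1/(-71 + 488) = 1/417 ≈ 0.0023981)
((-150928 + 124406) + t) + v = ((-150928 + 124406) - 95100) + 1/417 = (-26522 - 95100) + 1/417 = -121622 + 1/417 = -50716373/417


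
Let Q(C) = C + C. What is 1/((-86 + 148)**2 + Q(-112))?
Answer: 1/3620 ≈ 0.00027624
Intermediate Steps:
Q(C) = 2*C
1/((-86 + 148)**2 + Q(-112)) = 1/((-86 + 148)**2 + 2*(-112)) = 1/(62**2 - 224) = 1/(3844 - 224) = 1/3620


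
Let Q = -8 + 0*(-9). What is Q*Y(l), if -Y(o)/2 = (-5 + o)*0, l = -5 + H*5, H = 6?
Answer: 0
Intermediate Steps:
l = 25 (l = -5 + 6*5 = -5 + 30 = 25)
Q = -8 (Q = -8 + 0 = -8)
Y(o) = 0 (Y(o) = -2*(-5 + o)*0 = -2*0 = 0)
Q*Y(l) = -8*0 = 0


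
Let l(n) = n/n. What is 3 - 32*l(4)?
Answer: -29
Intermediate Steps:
l(n) = 1
3 - 32*l(4) = 3 - 32*1 = 3 - 32 = -29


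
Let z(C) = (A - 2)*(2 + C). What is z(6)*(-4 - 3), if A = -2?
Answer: 224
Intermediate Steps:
z(C) = -8 - 4*C (z(C) = (-2 - 2)*(2 + C) = -4*(2 + C) = -8 - 4*C)
z(6)*(-4 - 3) = (-8 - 4*6)*(-4 - 3) = (-8 - 24)*(-7) = -32*(-7) = 224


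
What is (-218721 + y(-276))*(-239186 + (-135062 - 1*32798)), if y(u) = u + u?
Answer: 89254197558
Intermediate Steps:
y(u) = 2*u
(-218721 + y(-276))*(-239186 + (-135062 - 1*32798)) = (-218721 + 2*(-276))*(-239186 + (-135062 - 1*32798)) = (-218721 - 552)*(-239186 + (-135062 - 32798)) = -219273*(-239186 - 167860) = -219273*(-407046) = 89254197558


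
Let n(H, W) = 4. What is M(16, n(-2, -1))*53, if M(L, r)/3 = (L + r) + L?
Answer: 5724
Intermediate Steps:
M(L, r) = 3*r + 6*L (M(L, r) = 3*((L + r) + L) = 3*(r + 2*L) = 3*r + 6*L)
M(16, n(-2, -1))*53 = (3*4 + 6*16)*53 = (12 + 96)*53 = 108*53 = 5724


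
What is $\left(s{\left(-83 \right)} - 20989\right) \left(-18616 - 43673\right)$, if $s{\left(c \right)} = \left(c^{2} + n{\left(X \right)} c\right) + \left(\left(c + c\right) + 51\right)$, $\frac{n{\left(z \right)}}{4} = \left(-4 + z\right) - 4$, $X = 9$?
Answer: $906118083$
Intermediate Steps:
$n{\left(z \right)} = -32 + 4 z$ ($n{\left(z \right)} = 4 \left(\left(-4 + z\right) - 4\right) = 4 \left(-8 + z\right) = -32 + 4 z$)
$s{\left(c \right)} = 51 + c^{2} + 6 c$ ($s{\left(c \right)} = \left(c^{2} + \left(-32 + 4 \cdot 9\right) c\right) + \left(\left(c + c\right) + 51\right) = \left(c^{2} + \left(-32 + 36\right) c\right) + \left(2 c + 51\right) = \left(c^{2} + 4 c\right) + \left(51 + 2 c\right) = 51 + c^{2} + 6 c$)
$\left(s{\left(-83 \right)} - 20989\right) \left(-18616 - 43673\right) = \left(\left(51 + \left(-83\right)^{2} + 6 \left(-83\right)\right) - 20989\right) \left(-18616 - 43673\right) = \left(\left(51 + 6889 - 498\right) - 20989\right) \left(-62289\right) = \left(6442 - 20989\right) \left(-62289\right) = \left(-14547\right) \left(-62289\right) = 906118083$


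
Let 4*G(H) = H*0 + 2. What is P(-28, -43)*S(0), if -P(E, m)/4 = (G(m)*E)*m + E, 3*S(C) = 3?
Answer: -2296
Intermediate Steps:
G(H) = ½ (G(H) = (H*0 + 2)/4 = (0 + 2)/4 = (¼)*2 = ½)
S(C) = 1 (S(C) = (⅓)*3 = 1)
P(E, m) = -4*E - 2*E*m (P(E, m) = -4*((E/2)*m + E) = -4*(E*m/2 + E) = -4*(E + E*m/2) = -4*E - 2*E*m)
P(-28, -43)*S(0) = -2*(-28)*(2 - 43)*1 = -2*(-28)*(-41)*1 = -2296*1 = -2296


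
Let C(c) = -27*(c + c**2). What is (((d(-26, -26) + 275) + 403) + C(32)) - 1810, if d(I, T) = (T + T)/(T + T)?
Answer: -29643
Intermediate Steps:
d(I, T) = 1 (d(I, T) = (2*T)/((2*T)) = (2*T)*(1/(2*T)) = 1)
C(c) = -27*c - 27*c**2
(((d(-26, -26) + 275) + 403) + C(32)) - 1810 = (((1 + 275) + 403) - 27*32*(1 + 32)) - 1810 = ((276 + 403) - 27*32*33) - 1810 = (679 - 28512) - 1810 = -27833 - 1810 = -29643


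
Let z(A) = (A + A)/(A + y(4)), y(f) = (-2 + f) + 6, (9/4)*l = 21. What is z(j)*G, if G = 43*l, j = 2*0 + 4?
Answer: 2408/9 ≈ 267.56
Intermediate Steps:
l = 28/3 (l = (4/9)*21 = 28/3 ≈ 9.3333)
y(f) = 4 + f
j = 4 (j = 0 + 4 = 4)
z(A) = 2*A/(8 + A) (z(A) = (A + A)/(A + (4 + 4)) = (2*A)/(A + 8) = (2*A)/(8 + A) = 2*A/(8 + A))
G = 1204/3 (G = 43*(28/3) = 1204/3 ≈ 401.33)
z(j)*G = (2*4/(8 + 4))*(1204/3) = (2*4/12)*(1204/3) = (2*4*(1/12))*(1204/3) = (⅔)*(1204/3) = 2408/9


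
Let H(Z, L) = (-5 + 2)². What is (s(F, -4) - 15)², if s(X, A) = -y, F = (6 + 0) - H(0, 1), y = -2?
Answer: 169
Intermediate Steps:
H(Z, L) = 9 (H(Z, L) = (-3)² = 9)
F = -3 (F = (6 + 0) - 1*9 = 6 - 9 = -3)
s(X, A) = 2 (s(X, A) = -1*(-2) = 2)
(s(F, -4) - 15)² = (2 - 15)² = (-13)² = 169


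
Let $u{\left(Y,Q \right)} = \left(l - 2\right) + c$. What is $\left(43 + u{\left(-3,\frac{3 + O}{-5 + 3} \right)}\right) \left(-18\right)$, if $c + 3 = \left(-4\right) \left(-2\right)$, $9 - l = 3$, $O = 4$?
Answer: $-936$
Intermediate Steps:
$l = 6$ ($l = 9 - 3 = 6$)
$c = 5$ ($c = -3 - -8 = -3 + 8 = 5$)
$u{\left(Y,Q \right)} = 9$ ($u{\left(Y,Q \right)} = \left(6 - 2\right) + 5 = 4 + 5 = 9$)
$\left(43 + u{\left(-3,\frac{3 + O}{-5 + 3} \right)}\right) \left(-18\right) = \left(43 + 9\right) \left(-18\right) = 52 \left(-18\right) = -936$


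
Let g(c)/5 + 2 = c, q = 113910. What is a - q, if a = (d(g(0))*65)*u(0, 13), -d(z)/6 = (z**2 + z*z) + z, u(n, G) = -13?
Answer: 849390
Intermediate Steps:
g(c) = -10 + 5*c
d(z) = -12*z**2 - 6*z (d(z) = -6*((z**2 + z*z) + z) = -6*((z**2 + z**2) + z) = -6*(2*z**2 + z) = -6*(z + 2*z**2) = -12*z**2 - 6*z)
a = 963300 (a = (-6*(-10 + 5*0)*(1 + 2*(-10 + 5*0))*65)*(-13) = (-6*(-10 + 0)*(1 + 2*(-10 + 0))*65)*(-13) = (-6*(-10)*(1 + 2*(-10))*65)*(-13) = (-6*(-10)*(1 - 20)*65)*(-13) = (-6*(-10)*(-19)*65)*(-13) = -1140*65*(-13) = -74100*(-13) = 963300)
a - q = 963300 - 1*113910 = 963300 - 113910 = 849390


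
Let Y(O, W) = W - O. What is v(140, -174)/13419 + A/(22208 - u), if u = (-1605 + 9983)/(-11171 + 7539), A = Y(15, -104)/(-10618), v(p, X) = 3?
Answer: 71538693983/319271953141323 ≈ 0.00022407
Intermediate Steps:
A = 119/10618 (A = (-104 - 1*15)/(-10618) = (-104 - 15)*(-1/10618) = -119*(-1/10618) = 119/10618 ≈ 0.011207)
u = -4189/1816 (u = 8378/(-3632) = 8378*(-1/3632) = -4189/1816 ≈ -2.3067)
v(140, -174)/13419 + A/(22208 - u) = 3/13419 + 119/(10618*(22208 - 1*(-4189/1816))) = 3*(1/13419) + 119/(10618*(22208 + 4189/1816)) = 1/4473 + 119/(10618*(40333917/1816)) = 1/4473 + (119/10618)*(1816/40333917) = 1/4473 + 108052/214132765353 = 71538693983/319271953141323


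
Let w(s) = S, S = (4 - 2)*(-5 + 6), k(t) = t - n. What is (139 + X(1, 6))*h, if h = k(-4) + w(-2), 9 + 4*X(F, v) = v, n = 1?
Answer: -1659/4 ≈ -414.75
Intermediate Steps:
k(t) = -1 + t (k(t) = t - 1*1 = t - 1 = -1 + t)
S = 2 (S = 2*1 = 2)
X(F, v) = -9/4 + v/4
w(s) = 2
h = -3 (h = (-1 - 4) + 2 = -5 + 2 = -3)
(139 + X(1, 6))*h = (139 + (-9/4 + (¼)*6))*(-3) = (139 + (-9/4 + 3/2))*(-3) = (139 - ¾)*(-3) = (553/4)*(-3) = -1659/4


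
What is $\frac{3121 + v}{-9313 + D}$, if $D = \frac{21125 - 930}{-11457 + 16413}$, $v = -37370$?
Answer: $\frac{24248292}{6590719} \approx 3.6792$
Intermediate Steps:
$D = \frac{2885}{708}$ ($D = \frac{20195}{4956} = 20195 \cdot \frac{1}{4956} = \frac{2885}{708} \approx 4.0749$)
$\frac{3121 + v}{-9313 + D} = \frac{3121 - 37370}{-9313 + \frac{2885}{708}} = - \frac{34249}{- \frac{6590719}{708}} = \left(-34249\right) \left(- \frac{708}{6590719}\right) = \frac{24248292}{6590719}$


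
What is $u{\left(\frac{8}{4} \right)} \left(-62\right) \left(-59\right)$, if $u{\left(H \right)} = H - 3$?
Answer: $-3658$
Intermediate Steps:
$u{\left(H \right)} = -3 + H$
$u{\left(\frac{8}{4} \right)} \left(-62\right) \left(-59\right) = \left(-3 + \frac{8}{4}\right) \left(-62\right) \left(-59\right) = \left(-3 + 8 \cdot \frac{1}{4}\right) \left(-62\right) \left(-59\right) = \left(-3 + 2\right) \left(-62\right) \left(-59\right) = \left(-1\right) \left(-62\right) \left(-59\right) = 62 \left(-59\right) = -3658$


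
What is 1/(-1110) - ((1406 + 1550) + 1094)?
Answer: -4495501/1110 ≈ -4050.0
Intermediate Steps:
1/(-1110) - ((1406 + 1550) + 1094) = -1/1110 - (2956 + 1094) = -1/1110 - 1*4050 = -1/1110 - 4050 = -4495501/1110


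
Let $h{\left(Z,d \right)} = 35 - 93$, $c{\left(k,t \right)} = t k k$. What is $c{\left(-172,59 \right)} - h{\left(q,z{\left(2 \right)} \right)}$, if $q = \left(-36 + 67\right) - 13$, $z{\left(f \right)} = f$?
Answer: $1745514$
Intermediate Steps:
$c{\left(k,t \right)} = t k^{2}$ ($c{\left(k,t \right)} = k t k = t k^{2}$)
$q = 18$ ($q = 31 - 13 = 18$)
$h{\left(Z,d \right)} = -58$
$c{\left(-172,59 \right)} - h{\left(q,z{\left(2 \right)} \right)} = 59 \left(-172\right)^{2} - -58 = 59 \cdot 29584 + 58 = 1745456 + 58 = 1745514$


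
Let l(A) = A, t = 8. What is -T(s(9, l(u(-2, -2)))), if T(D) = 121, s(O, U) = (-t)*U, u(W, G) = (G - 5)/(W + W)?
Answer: -121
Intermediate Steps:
u(W, G) = (-5 + G)/(2*W) (u(W, G) = (-5 + G)/((2*W)) = (-5 + G)*(1/(2*W)) = (-5 + G)/(2*W))
s(O, U) = -8*U (s(O, U) = (-1*8)*U = -8*U)
-T(s(9, l(u(-2, -2)))) = -1*121 = -121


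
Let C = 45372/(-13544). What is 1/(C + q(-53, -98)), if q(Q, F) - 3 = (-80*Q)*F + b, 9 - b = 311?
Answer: -3386/1407974477 ≈ -2.4049e-6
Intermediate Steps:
b = -302 (b = 9 - 1*311 = 9 - 311 = -302)
q(Q, F) = -299 - 80*F*Q (q(Q, F) = 3 + ((-80*Q)*F - 302) = 3 + (-80*F*Q - 302) = 3 + (-302 - 80*F*Q) = -299 - 80*F*Q)
C = -11343/3386 (C = 45372*(-1/13544) = -11343/3386 ≈ -3.3500)
1/(C + q(-53, -98)) = 1/(-11343/3386 + (-299 - 80*(-98)*(-53))) = 1/(-11343/3386 + (-299 - 415520)) = 1/(-11343/3386 - 415819) = 1/(-1407974477/3386) = -3386/1407974477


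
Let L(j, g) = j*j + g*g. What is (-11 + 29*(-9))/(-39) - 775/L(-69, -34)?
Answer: 1579199/230763 ≈ 6.8434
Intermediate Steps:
L(j, g) = g² + j² (L(j, g) = j² + g² = g² + j²)
(-11 + 29*(-9))/(-39) - 775/L(-69, -34) = (-11 + 29*(-9))/(-39) - 775/((-34)² + (-69)²) = (-11 - 261)*(-1/39) - 775/(1156 + 4761) = -272*(-1/39) - 775/5917 = 272/39 - 775*1/5917 = 272/39 - 775/5917 = 1579199/230763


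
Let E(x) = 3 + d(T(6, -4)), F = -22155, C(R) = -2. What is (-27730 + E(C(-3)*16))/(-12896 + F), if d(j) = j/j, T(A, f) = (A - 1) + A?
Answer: 27726/35051 ≈ 0.79102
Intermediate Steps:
T(A, f) = -1 + 2*A (T(A, f) = (-1 + A) + A = -1 + 2*A)
d(j) = 1
E(x) = 4 (E(x) = 3 + 1 = 4)
(-27730 + E(C(-3)*16))/(-12896 + F) = (-27730 + 4)/(-12896 - 22155) = -27726/(-35051) = -27726*(-1/35051) = 27726/35051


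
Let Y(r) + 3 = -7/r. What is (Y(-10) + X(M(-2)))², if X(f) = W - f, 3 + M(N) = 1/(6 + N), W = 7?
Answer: 22201/400 ≈ 55.503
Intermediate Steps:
Y(r) = -3 - 7/r
M(N) = -3 + 1/(6 + N)
X(f) = 7 - f
(Y(-10) + X(M(-2)))² = ((-3 - 7/(-10)) + (7 - (-17 - 3*(-2))/(6 - 2)))² = ((-3 - 7*(-⅒)) + (7 - (-17 + 6)/4))² = ((-3 + 7/10) + (7 - (-11)/4))² = (-23/10 + (7 - 1*(-11/4)))² = (-23/10 + (7 + 11/4))² = (-23/10 + 39/4)² = (149/20)² = 22201/400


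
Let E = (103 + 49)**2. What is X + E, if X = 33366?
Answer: 56470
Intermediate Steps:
E = 23104 (E = 152**2 = 23104)
X + E = 33366 + 23104 = 56470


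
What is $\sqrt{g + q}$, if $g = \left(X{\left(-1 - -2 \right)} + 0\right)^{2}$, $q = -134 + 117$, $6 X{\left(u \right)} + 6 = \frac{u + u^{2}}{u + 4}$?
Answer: $\frac{i \sqrt{3629}}{15} \approx 4.0161 i$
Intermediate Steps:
$X{\left(u \right)} = -1 + \frac{u + u^{2}}{6 \left(4 + u\right)}$ ($X{\left(u \right)} = -1 + \frac{\left(u + u^{2}\right) \frac{1}{u + 4}}{6} = -1 + \frac{\left(u + u^{2}\right) \frac{1}{4 + u}}{6} = -1 + \frac{\frac{1}{4 + u} \left(u + u^{2}\right)}{6} = -1 + \frac{u + u^{2}}{6 \left(4 + u\right)}$)
$q = -17$
$g = \frac{196}{225}$ ($g = \left(\frac{-24 + \left(-1 - -2\right)^{2} - 5 \left(-1 - -2\right)}{6 \left(4 - -1\right)} + 0\right)^{2} = \left(\frac{-24 + \left(-1 + 2\right)^{2} - 5 \left(-1 + 2\right)}{6 \left(4 + \left(-1 + 2\right)\right)} + 0\right)^{2} = \left(\frac{-24 + 1^{2} - 5}{6 \left(4 + 1\right)} + 0\right)^{2} = \left(\frac{-24 + 1 - 5}{6 \cdot 5} + 0\right)^{2} = \left(\frac{1}{6} \cdot \frac{1}{5} \left(-28\right) + 0\right)^{2} = \left(- \frac{14}{15} + 0\right)^{2} = \left(- \frac{14}{15}\right)^{2} = \frac{196}{225} \approx 0.87111$)
$\sqrt{g + q} = \sqrt{\frac{196}{225} - 17} = \sqrt{- \frac{3629}{225}} = \frac{i \sqrt{3629}}{15}$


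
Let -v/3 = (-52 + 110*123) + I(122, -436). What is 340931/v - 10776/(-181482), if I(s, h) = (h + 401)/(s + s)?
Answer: -2498443188872/298410580377 ≈ -8.3725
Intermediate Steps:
I(s, h) = (401 + h)/(2*s) (I(s, h) = (401 + h)/((2*s)) = (401 + h)*(1/(2*s)) = (401 + h)/(2*s))
v = -9865791/244 (v = -3*((-52 + 110*123) + (1/2)*(401 - 436)/122) = -3*((-52 + 13530) + (1/2)*(1/122)*(-35)) = -3*(13478 - 35/244) = -3*3288597/244 = -9865791/244 ≈ -40434.)
340931/v - 10776/(-181482) = 340931/(-9865791/244) - 10776/(-181482) = 340931*(-244/9865791) - 10776*(-1/181482) = -83187164/9865791 + 1796/30247 = -2498443188872/298410580377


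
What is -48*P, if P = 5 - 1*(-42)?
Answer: -2256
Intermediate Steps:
P = 47 (P = 5 + 42 = 47)
-48*P = -48*47 = -2256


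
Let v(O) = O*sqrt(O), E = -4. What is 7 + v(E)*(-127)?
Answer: 7 + 1016*I ≈ 7.0 + 1016.0*I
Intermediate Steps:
v(O) = O**(3/2)
7 + v(E)*(-127) = 7 + (-4)**(3/2)*(-127) = 7 - 8*I*(-127) = 7 + 1016*I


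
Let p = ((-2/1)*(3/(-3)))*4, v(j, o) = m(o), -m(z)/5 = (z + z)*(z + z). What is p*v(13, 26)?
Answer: -108160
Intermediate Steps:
m(z) = -20*z**2 (m(z) = -5*(z + z)*(z + z) = -5*2*z*2*z = -20*z**2)
v(j, o) = -20*o**2
p = 8 (p = ((-2*1)*(3*(-1/3)))*4 = -2*(-1)*4 = 2*4 = 8)
p*v(13, 26) = 8*(-20*26**2) = 8*(-20*676) = 8*(-13520) = -108160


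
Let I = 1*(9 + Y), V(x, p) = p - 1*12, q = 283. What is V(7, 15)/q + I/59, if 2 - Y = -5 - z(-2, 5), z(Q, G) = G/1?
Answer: 6120/16697 ≈ 0.36653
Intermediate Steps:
z(Q, G) = G (z(Q, G) = G*1 = G)
V(x, p) = -12 + p (V(x, p) = p - 12 = -12 + p)
Y = 12 (Y = 2 - (-5 - 1*5) = 2 - (-5 - 5) = 2 - 1*(-10) = 2 + 10 = 12)
I = 21 (I = 1*(9 + 12) = 1*21 = 21)
V(7, 15)/q + I/59 = (-12 + 15)/283 + 21/59 = 3*(1/283) + 21*(1/59) = 3/283 + 21/59 = 6120/16697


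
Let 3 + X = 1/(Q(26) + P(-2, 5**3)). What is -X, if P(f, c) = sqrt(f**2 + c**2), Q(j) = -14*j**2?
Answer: 268664465/89551667 + sqrt(15629)/89551667 ≈ 3.0001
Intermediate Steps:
P(f, c) = sqrt(c**2 + f**2)
X = -3 + 1/(-9464 + sqrt(15629)) (X = -3 + 1/(-14*26**2 + sqrt((5**3)**2 + (-2)**2)) = -3 + 1/(-14*676 + sqrt(125**2 + 4)) = -3 + 1/(-9464 + sqrt(15625 + 4)) = -3 + 1/(-9464 + sqrt(15629)) ≈ -3.0001)
-X = -(-268664465/89551667 - sqrt(15629)/89551667) = 268664465/89551667 + sqrt(15629)/89551667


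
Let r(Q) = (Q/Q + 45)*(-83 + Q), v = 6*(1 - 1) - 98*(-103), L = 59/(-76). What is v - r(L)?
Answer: 530013/38 ≈ 13948.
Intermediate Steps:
L = -59/76 (L = 59*(-1/76) = -59/76 ≈ -0.77632)
v = 10094 (v = 6*0 + 10094 = 0 + 10094 = 10094)
r(Q) = -3818 + 46*Q (r(Q) = (1 + 45)*(-83 + Q) = 46*(-83 + Q) = -3818 + 46*Q)
v - r(L) = 10094 - (-3818 + 46*(-59/76)) = 10094 - (-3818 - 1357/38) = 10094 - 1*(-146441/38) = 10094 + 146441/38 = 530013/38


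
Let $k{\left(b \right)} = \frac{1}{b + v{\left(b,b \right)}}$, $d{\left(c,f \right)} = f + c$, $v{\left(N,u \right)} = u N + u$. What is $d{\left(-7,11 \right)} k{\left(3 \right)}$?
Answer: $\frac{4}{15} \approx 0.26667$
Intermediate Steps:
$v{\left(N,u \right)} = u + N u$ ($v{\left(N,u \right)} = N u + u = u + N u$)
$d{\left(c,f \right)} = c + f$
$k{\left(b \right)} = \frac{1}{b + b \left(1 + b\right)}$
$d{\left(-7,11 \right)} k{\left(3 \right)} = \left(-7 + 11\right) \frac{1}{3 \left(2 + 3\right)} = 4 \frac{1}{3 \cdot 5} = 4 \cdot \frac{1}{3} \cdot \frac{1}{5} = 4 \cdot \frac{1}{15} = \frac{4}{15}$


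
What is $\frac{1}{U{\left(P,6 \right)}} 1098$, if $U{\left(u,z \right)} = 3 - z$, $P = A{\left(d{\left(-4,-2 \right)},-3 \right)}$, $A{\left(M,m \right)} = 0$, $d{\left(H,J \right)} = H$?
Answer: $-366$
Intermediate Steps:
$P = 0$
$\frac{1}{U{\left(P,6 \right)}} 1098 = \frac{1}{3 - 6} \cdot 1098 = \frac{1}{-3} \cdot 1098 = \left(- \frac{1}{3}\right) 1098 = -366$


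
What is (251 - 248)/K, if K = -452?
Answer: -3/452 ≈ -0.0066372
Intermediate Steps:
(251 - 248)/K = (251 - 248)/(-452) = -1/452*3 = -3/452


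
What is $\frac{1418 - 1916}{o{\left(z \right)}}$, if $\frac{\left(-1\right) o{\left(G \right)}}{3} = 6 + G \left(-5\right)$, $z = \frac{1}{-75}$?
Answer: $\frac{2490}{91} \approx 27.363$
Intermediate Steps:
$z = - \frac{1}{75} \approx -0.013333$
$o{\left(G \right)} = -18 + 15 G$ ($o{\left(G \right)} = - 3 \left(6 + G \left(-5\right)\right) = - 3 \left(6 - 5 G\right) = -18 + 15 G$)
$\frac{1418 - 1916}{o{\left(z \right)}} = \frac{1418 - 1916}{-18 + 15 \left(- \frac{1}{75}\right)} = - \frac{498}{-18 - \frac{1}{5}} = - \frac{498}{- \frac{91}{5}} = \left(-498\right) \left(- \frac{5}{91}\right) = \frac{2490}{91}$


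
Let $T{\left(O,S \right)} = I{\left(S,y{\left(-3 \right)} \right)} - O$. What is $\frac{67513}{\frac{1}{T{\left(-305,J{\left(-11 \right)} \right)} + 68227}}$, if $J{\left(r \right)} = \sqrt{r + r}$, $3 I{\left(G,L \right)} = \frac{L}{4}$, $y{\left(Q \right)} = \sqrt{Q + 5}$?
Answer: $4626800916 + \frac{67513 \sqrt{2}}{12} \approx 4.6268 \cdot 10^{9}$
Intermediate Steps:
$y{\left(Q \right)} = \sqrt{5 + Q}$
$I{\left(G,L \right)} = \frac{L}{12}$ ($I{\left(G,L \right)} = \frac{L \frac{1}{4}}{3} = \frac{\frac{1}{4} L}{3} = \frac{L}{12}$)
$J{\left(r \right)} = \sqrt{2} \sqrt{r}$ ($J{\left(r \right)} = \sqrt{2 r} = \sqrt{2} \sqrt{r}$)
$T{\left(O,S \right)} = - O + \frac{\sqrt{2}}{12}$ ($T{\left(O,S \right)} = \frac{\sqrt{5 - 3}}{12} - O = \frac{\sqrt{2}}{12} - O = - O + \frac{\sqrt{2}}{12}$)
$\frac{67513}{\frac{1}{T{\left(-305,J{\left(-11 \right)} \right)} + 68227}} = \frac{67513}{\frac{1}{\left(\left(-1\right) \left(-305\right) + \frac{\sqrt{2}}{12}\right) + 68227}} = \frac{67513}{\frac{1}{\left(305 + \frac{\sqrt{2}}{12}\right) + 68227}} = \frac{67513}{\frac{1}{68532 + \frac{\sqrt{2}}{12}}} = 67513 \left(68532 + \frac{\sqrt{2}}{12}\right) = 4626800916 + \frac{67513 \sqrt{2}}{12}$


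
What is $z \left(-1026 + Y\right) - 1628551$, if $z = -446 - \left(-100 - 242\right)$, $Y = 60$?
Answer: $-1528087$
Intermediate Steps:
$z = -104$ ($z = -446 - \left(-100 - 242\right) = -446 - -342 = -446 + 342 = -104$)
$z \left(-1026 + Y\right) - 1628551 = - 104 \left(-1026 + 60\right) - 1628551 = \left(-104\right) \left(-966\right) - 1628551 = 100464 - 1628551 = -1528087$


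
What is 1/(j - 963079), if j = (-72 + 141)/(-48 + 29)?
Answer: -19/18298570 ≈ -1.0383e-6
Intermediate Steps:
j = -69/19 (j = 69/(-19) = -1/19*69 = -69/19 ≈ -3.6316)
1/(j - 963079) = 1/(-69/19 - 963079) = 1/(-18298570/19) = -19/18298570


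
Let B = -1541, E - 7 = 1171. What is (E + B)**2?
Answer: 131769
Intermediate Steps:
E = 1178 (E = 7 + 1171 = 1178)
(E + B)**2 = (1178 - 1541)**2 = (-363)**2 = 131769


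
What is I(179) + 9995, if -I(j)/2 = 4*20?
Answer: 9835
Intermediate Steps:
I(j) = -160 (I(j) = -8*20 = -2*80 = -160)
I(179) + 9995 = -160 + 9995 = 9835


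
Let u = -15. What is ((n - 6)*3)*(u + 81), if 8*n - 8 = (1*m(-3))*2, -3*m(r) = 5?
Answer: -2145/2 ≈ -1072.5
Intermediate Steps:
m(r) = -5/3 (m(r) = -⅓*5 = -5/3)
n = 7/12 (n = 1 + ((1*(-5/3))*2)/8 = 1 + (-5/3*2)/8 = 1 + (⅛)*(-10/3) = 1 - 5/12 = 7/12 ≈ 0.58333)
((n - 6)*3)*(u + 81) = ((7/12 - 6)*3)*(-15 + 81) = -65/12*3*66 = -65/4*66 = -2145/2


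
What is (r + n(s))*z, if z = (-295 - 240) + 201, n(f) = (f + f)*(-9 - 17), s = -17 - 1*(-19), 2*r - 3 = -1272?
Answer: 246659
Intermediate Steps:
r = -1269/2 (r = 3/2 + (1/2)*(-1272) = 3/2 - 636 = -1269/2 ≈ -634.50)
s = 2 (s = -17 + 19 = 2)
n(f) = -52*f (n(f) = (2*f)*(-26) = -52*f)
z = -334 (z = -535 + 201 = -334)
(r + n(s))*z = (-1269/2 - 52*2)*(-334) = (-1269/2 - 104)*(-334) = -1477/2*(-334) = 246659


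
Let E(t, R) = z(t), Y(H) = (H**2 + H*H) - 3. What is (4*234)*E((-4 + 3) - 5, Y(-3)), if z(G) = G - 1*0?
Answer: -5616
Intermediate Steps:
z(G) = G (z(G) = G + 0 = G)
Y(H) = -3 + 2*H**2 (Y(H) = (H**2 + H**2) - 3 = 2*H**2 - 3 = -3 + 2*H**2)
E(t, R) = t
(4*234)*E((-4 + 3) - 5, Y(-3)) = (4*234)*((-4 + 3) - 5) = 936*(-1 - 5) = 936*(-6) = -5616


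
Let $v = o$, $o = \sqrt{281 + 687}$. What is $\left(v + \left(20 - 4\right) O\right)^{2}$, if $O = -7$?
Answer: $13512 - 4928 \sqrt{2} \approx 6542.8$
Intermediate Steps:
$o = 22 \sqrt{2}$ ($o = \sqrt{968} = 22 \sqrt{2} \approx 31.113$)
$v = 22 \sqrt{2} \approx 31.113$
$\left(v + \left(20 - 4\right) O\right)^{2} = \left(22 \sqrt{2} + \left(20 - 4\right) \left(-7\right)\right)^{2} = \left(22 \sqrt{2} + 16 \left(-7\right)\right)^{2} = \left(22 \sqrt{2} - 112\right)^{2} = \left(-112 + 22 \sqrt{2}\right)^{2}$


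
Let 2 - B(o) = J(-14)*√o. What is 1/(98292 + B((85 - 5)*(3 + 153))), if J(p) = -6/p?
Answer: 2408203/236711849522 + 42*√195/118355924761 ≈ 1.0179e-5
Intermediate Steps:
B(o) = 2 - 3*√o/7 (B(o) = 2 - (-6/(-14))*√o = 2 - (-6*(-1/14))*√o = 2 - 3*√o/7)
1/(98292 + B((85 - 5)*(3 + 153))) = 1/(98292 + (2 - 3*√(3 + 153)*√(85 - 5)/7)) = 1/(98292 + (2 - 3*8*√195/7)) = 1/(98292 + (2 - 24*√195/7)) = 1/(98294 - 24*√195/7)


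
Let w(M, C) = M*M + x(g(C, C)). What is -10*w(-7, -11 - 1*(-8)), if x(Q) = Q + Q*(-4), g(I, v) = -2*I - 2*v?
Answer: -130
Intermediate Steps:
x(Q) = -3*Q (x(Q) = Q - 4*Q = -3*Q)
w(M, C) = M² + 12*C (w(M, C) = M*M - 3*(-2*C - 2*C) = M² - (-12)*C = M² + 12*C)
-10*w(-7, -11 - 1*(-8)) = -10*((-7)² + 12*(-11 - 1*(-8))) = -10*(49 + 12*(-11 + 8)) = -10*(49 + 12*(-3)) = -10*(49 - 36) = -10*13 = -130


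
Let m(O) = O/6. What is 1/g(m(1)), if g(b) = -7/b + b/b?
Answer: -1/41 ≈ -0.024390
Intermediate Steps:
m(O) = O/6 (m(O) = O*(1/6) = O/6)
g(b) = 1 - 7/b (g(b) = -7/b + 1 = 1 - 7/b)
1/g(m(1)) = 1/((-7 + (1/6)*1)/(((1/6)*1))) = 1/((-7 + 1/6)/(1/6)) = 1/(6*(-41/6)) = 1/(-41) = -1/41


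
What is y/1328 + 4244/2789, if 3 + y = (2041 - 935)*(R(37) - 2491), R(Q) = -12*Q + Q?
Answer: -8933641667/3703792 ≈ -2412.0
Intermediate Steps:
R(Q) = -11*Q
y = -3205191 (y = -3 + (2041 - 935)*(-11*37 - 2491) = -3 + 1106*(-407 - 2491) = -3 + 1106*(-2898) = -3 - 3205188 = -3205191)
y/1328 + 4244/2789 = -3205191/1328 + 4244/2789 = -8933641667/3703792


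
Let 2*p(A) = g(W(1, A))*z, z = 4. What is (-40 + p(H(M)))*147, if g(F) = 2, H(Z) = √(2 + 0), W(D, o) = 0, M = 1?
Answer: -5292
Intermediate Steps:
H(Z) = √2
p(A) = 4 (p(A) = (2*4)/2 = (½)*8 = 4)
(-40 + p(H(M)))*147 = (-40 + 4)*147 = -36*147 = -5292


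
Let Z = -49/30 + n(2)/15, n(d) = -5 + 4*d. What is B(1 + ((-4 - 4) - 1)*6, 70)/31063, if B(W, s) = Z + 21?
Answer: 587/931890 ≈ 0.00062990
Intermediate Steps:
Z = -43/30 (Z = -49/30 + (-5 + 4*2)/15 = -49*1/30 + (-5 + 8)*(1/15) = -49/30 + 3*(1/15) = -49/30 + 1/5 = -43/30 ≈ -1.4333)
B(W, s) = 587/30 (B(W, s) = -43/30 + 21 = 587/30)
B(1 + ((-4 - 4) - 1)*6, 70)/31063 = (587/30)/31063 = (587/30)*(1/31063) = 587/931890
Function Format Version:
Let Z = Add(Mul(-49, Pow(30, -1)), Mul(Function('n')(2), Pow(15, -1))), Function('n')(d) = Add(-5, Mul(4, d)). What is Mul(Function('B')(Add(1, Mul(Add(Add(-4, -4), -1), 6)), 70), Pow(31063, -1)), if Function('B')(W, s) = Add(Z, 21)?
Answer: Rational(587, 931890) ≈ 0.00062990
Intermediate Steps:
Z = Rational(-43, 30) (Z = Add(Mul(-49, Pow(30, -1)), Mul(Add(-5, Mul(4, 2)), Pow(15, -1))) = Add(Mul(-49, Rational(1, 30)), Mul(Add(-5, 8), Rational(1, 15))) = Add(Rational(-49, 30), Mul(3, Rational(1, 15))) = Add(Rational(-49, 30), Rational(1, 5)) = Rational(-43, 30) ≈ -1.4333)
Function('B')(W, s) = Rational(587, 30) (Function('B')(W, s) = Add(Rational(-43, 30), 21) = Rational(587, 30))
Mul(Function('B')(Add(1, Mul(Add(Add(-4, -4), -1), 6)), 70), Pow(31063, -1)) = Mul(Rational(587, 30), Pow(31063, -1)) = Mul(Rational(587, 30), Rational(1, 31063)) = Rational(587, 931890)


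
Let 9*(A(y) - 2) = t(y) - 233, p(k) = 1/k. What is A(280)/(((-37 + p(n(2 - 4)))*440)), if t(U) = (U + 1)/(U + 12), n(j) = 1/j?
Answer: 20833/15032160 ≈ 0.0013859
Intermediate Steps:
t(U) = (1 + U)/(12 + U)
A(y) = -215/9 + (1 + y)/(9*(12 + y)) (A(y) = 2 + ((1 + y)/(12 + y) - 233)/9 = 2 + (-233 + (1 + y)/(12 + y))/9 = 2 + (-233/9 + (1 + y)/(9*(12 + y))) = -215/9 + (1 + y)/(9*(12 + y)))
A(280)/(((-37 + p(n(2 - 4)))*440)) = ((-2579 - 214*280)/(9*(12 + 280)))/(((-37 + 1/(1/(2 - 4)))*440)) = ((⅑)*(-2579 - 59920)/292)/(((-37 + 1/(1/(-2)))*440)) = ((⅑)*(1/292)*(-62499))/(((-37 + 1/(-½))*440)) = -20833*1/(440*(-37 - 2))/876 = -20833/(876*((-39*440))) = -20833/876/(-17160) = -20833/876*(-1/17160) = 20833/15032160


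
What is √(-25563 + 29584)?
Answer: √4021 ≈ 63.411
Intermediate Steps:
√(-25563 + 29584) = √4021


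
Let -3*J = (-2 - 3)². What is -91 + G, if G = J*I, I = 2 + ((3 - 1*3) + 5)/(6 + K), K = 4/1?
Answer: -671/6 ≈ -111.83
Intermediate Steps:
K = 4 (K = 4*1 = 4)
J = -25/3 (J = -(-2 - 3)²/3 = -⅓*(-5)² = -⅓*25 = -25/3 ≈ -8.3333)
I = 5/2 (I = 2 + ((3 - 1*3) + 5)/(6 + 4) = 2 + ((3 - 3) + 5)/10 = 2 + (0 + 5)*(⅒) = 2 + 5*(⅒) = 2 + ½ = 5/2 ≈ 2.5000)
G = -125/6 (G = -25/3*5/2 = -125/6 ≈ -20.833)
-91 + G = -91 - 125/6 = -671/6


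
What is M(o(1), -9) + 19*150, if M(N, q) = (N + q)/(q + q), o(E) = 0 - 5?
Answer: 25657/9 ≈ 2850.8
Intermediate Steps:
o(E) = -5
M(N, q) = (N + q)/(2*q) (M(N, q) = (N + q)/((2*q)) = (N + q)*(1/(2*q)) = (N + q)/(2*q))
M(o(1), -9) + 19*150 = (1/2)*(-5 - 9)/(-9) + 19*150 = (1/2)*(-1/9)*(-14) + 2850 = 7/9 + 2850 = 25657/9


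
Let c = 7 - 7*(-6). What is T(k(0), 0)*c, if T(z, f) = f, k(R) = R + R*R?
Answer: 0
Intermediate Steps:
k(R) = R + R²
c = 49 (c = 7 + 42 = 49)
T(k(0), 0)*c = 0*49 = 0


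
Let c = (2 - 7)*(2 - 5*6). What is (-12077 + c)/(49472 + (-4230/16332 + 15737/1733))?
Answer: -18769842254/77804073007 ≈ -0.24125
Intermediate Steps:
c = 140 (c = -5*(2 - 30) = -5*(-28) = 140)
(-12077 + c)/(49472 + (-4230/16332 + 15737/1733)) = (-12077 + 140)/(49472 + (-4230/16332 + 15737/1733)) = -11937/(49472 + (-4230*1/16332 + 15737*(1/1733))) = -11937/(49472 + (-705/2722 + 15737/1733)) = -11937/(49472 + 41614349/4717226) = -11937/233412219021/4717226 = -11937*4717226/233412219021 = -18769842254/77804073007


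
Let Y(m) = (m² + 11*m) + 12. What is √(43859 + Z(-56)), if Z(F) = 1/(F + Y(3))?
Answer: √175434/2 ≈ 209.42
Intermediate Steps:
Y(m) = 12 + m² + 11*m
Z(F) = 1/(54 + F) (Z(F) = 1/(F + (12 + 3² + 11*3)) = 1/(F + (12 + 9 + 33)) = 1/(F + 54) = 1/(54 + F))
√(43859 + Z(-56)) = √(43859 + 1/(54 - 56)) = √(43859 + 1/(-2)) = √(43859 - ½) = √(87717/2) = √175434/2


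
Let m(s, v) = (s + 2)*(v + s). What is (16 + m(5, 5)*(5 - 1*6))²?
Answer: 2916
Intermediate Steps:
m(s, v) = (2 + s)*(s + v)
(16 + m(5, 5)*(5 - 1*6))² = (16 + (5² + 2*5 + 2*5 + 5*5)*(5 - 1*6))² = (16 + (25 + 10 + 10 + 25)*(5 - 6))² = (16 + 70*(-1))² = (16 - 70)² = (-54)² = 2916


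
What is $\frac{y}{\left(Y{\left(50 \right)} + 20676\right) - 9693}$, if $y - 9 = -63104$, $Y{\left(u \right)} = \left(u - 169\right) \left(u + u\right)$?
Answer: $\frac{63095}{917} \approx 68.806$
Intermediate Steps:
$Y{\left(u \right)} = 2 u \left(-169 + u\right)$ ($Y{\left(u \right)} = \left(-169 + u\right) 2 u = 2 u \left(-169 + u\right)$)
$y = -63095$ ($y = 9 - 63104 = -63095$)
$\frac{y}{\left(Y{\left(50 \right)} + 20676\right) - 9693} = - \frac{63095}{\left(2 \cdot 50 \left(-169 + 50\right) + 20676\right) - 9693} = - \frac{63095}{\left(2 \cdot 50 \left(-119\right) + 20676\right) - 9693} = - \frac{63095}{\left(-11900 + 20676\right) - 9693} = - \frac{63095}{8776 - 9693} = - \frac{63095}{-917} = \left(-63095\right) \left(- \frac{1}{917}\right) = \frac{63095}{917}$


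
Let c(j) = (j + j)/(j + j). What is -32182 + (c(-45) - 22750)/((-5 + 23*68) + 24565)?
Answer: -280248439/8708 ≈ -32183.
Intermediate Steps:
c(j) = 1 (c(j) = (2*j)/((2*j)) = (2*j)*(1/(2*j)) = 1)
-32182 + (c(-45) - 22750)/((-5 + 23*68) + 24565) = -32182 + (1 - 22750)/((-5 + 23*68) + 24565) = -32182 - 22749/((-5 + 1564) + 24565) = -32182 - 22749/(1559 + 24565) = -32182 - 22749/26124 = -32182 - 22749*1/26124 = -32182 - 7583/8708 = -280248439/8708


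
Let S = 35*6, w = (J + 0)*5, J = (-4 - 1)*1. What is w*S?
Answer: -5250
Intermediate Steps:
J = -5 (J = -5*1 = -5)
w = -25 (w = (-5 + 0)*5 = -5*5 = -25)
S = 210
w*S = -25*210 = -5250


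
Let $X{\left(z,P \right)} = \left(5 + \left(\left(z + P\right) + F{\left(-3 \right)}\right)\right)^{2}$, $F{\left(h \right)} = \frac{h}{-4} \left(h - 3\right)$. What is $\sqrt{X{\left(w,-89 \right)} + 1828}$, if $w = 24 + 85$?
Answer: $\frac{23 \sqrt{17}}{2} \approx 47.416$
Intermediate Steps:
$F{\left(h \right)} = - \frac{h \left(-3 + h\right)}{4}$ ($F{\left(h \right)} = h \left(- \frac{1}{4}\right) \left(-3 + h\right) = - \frac{h}{4} \left(-3 + h\right) = - \frac{h \left(-3 + h\right)}{4}$)
$w = 109$
$X{\left(z,P \right)} = \left(\frac{1}{2} + P + z\right)^{2}$ ($X{\left(z,P \right)} = \left(5 + \left(\left(z + P\right) + \frac{1}{4} \left(-3\right) \left(3 - -3\right)\right)\right)^{2} = \left(5 + \left(\left(P + z\right) + \frac{1}{4} \left(-3\right) \left(3 + 3\right)\right)\right)^{2} = \left(5 + \left(\left(P + z\right) + \frac{1}{4} \left(-3\right) 6\right)\right)^{2} = \left(5 - \left(\frac{9}{2} - P - z\right)\right)^{2} = \left(5 + \left(- \frac{9}{2} + P + z\right)\right)^{2} = \left(\frac{1}{2} + P + z\right)^{2}$)
$\sqrt{X{\left(w,-89 \right)} + 1828} = \sqrt{\frac{\left(1 + 2 \left(-89\right) + 2 \cdot 109\right)^{2}}{4} + 1828} = \sqrt{\frac{\left(1 - 178 + 218\right)^{2}}{4} + 1828} = \sqrt{\frac{41^{2}}{4} + 1828} = \sqrt{\frac{1}{4} \cdot 1681 + 1828} = \sqrt{\frac{1681}{4} + 1828} = \sqrt{\frac{8993}{4}} = \frac{23 \sqrt{17}}{2}$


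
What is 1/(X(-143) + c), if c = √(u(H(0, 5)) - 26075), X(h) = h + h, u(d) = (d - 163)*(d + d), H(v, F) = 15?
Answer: -286/112311 - I*√30515/112311 ≈ -0.0025465 - 0.0015554*I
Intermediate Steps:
u(d) = 2*d*(-163 + d) (u(d) = (-163 + d)*(2*d) = 2*d*(-163 + d))
X(h) = 2*h
c = I*√30515 (c = √(2*15*(-163 + 15) - 26075) = √(2*15*(-148) - 26075) = √(-4440 - 26075) = √(-30515) = I*√30515 ≈ 174.69*I)
1/(X(-143) + c) = 1/(2*(-143) + I*√30515) = 1/(-286 + I*√30515)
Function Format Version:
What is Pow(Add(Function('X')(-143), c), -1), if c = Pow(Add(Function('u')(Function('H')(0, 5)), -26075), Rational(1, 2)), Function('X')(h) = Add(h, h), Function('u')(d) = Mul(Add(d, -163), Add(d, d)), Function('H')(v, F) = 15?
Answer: Add(Rational(-286, 112311), Mul(Rational(-1, 112311), I, Pow(30515, Rational(1, 2)))) ≈ Add(-0.0025465, Mul(-0.0015554, I))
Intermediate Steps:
Function('u')(d) = Mul(2, d, Add(-163, d)) (Function('u')(d) = Mul(Add(-163, d), Mul(2, d)) = Mul(2, d, Add(-163, d)))
Function('X')(h) = Mul(2, h)
c = Mul(I, Pow(30515, Rational(1, 2))) (c = Pow(Add(Mul(2, 15, Add(-163, 15)), -26075), Rational(1, 2)) = Pow(Add(Mul(2, 15, -148), -26075), Rational(1, 2)) = Pow(Add(-4440, -26075), Rational(1, 2)) = Pow(-30515, Rational(1, 2)) = Mul(I, Pow(30515, Rational(1, 2))) ≈ Mul(174.69, I))
Pow(Add(Function('X')(-143), c), -1) = Pow(Add(Mul(2, -143), Mul(I, Pow(30515, Rational(1, 2)))), -1) = Pow(Add(-286, Mul(I, Pow(30515, Rational(1, 2)))), -1)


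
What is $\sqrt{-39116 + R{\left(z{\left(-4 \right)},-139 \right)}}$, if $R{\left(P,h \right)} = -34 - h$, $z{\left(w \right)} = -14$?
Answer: $i \sqrt{39011} \approx 197.51 i$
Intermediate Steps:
$\sqrt{-39116 + R{\left(z{\left(-4 \right)},-139 \right)}} = \sqrt{-39116 - -105} = \sqrt{-39116 + \left(-34 + 139\right)} = \sqrt{-39116 + 105} = \sqrt{-39011} = i \sqrt{39011}$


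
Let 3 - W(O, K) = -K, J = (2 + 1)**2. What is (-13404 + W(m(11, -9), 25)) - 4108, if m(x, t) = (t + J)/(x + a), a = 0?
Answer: -17484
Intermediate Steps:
J = 9 (J = 3**2 = 9)
m(x, t) = (9 + t)/x (m(x, t) = (t + 9)/(x + 0) = (9 + t)/x)
W(O, K) = 3 + K (W(O, K) = 3 - (-1)*K = 3 + K)
(-13404 + W(m(11, -9), 25)) - 4108 = (-13404 + (3 + 25)) - 4108 = (-13404 + 28) - 4108 = -13376 - 4108 = -17484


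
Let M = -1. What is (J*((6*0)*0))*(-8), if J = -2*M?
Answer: 0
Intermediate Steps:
J = 2 (J = -2*(-1) = 2)
(J*((6*0)*0))*(-8) = (2*((6*0)*0))*(-8) = (2*(0*0))*(-8) = (2*0)*(-8) = 0*(-8) = 0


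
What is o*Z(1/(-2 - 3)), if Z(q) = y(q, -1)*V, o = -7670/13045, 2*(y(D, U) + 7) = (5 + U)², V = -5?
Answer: 7670/2609 ≈ 2.9398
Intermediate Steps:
y(D, U) = -7 + (5 + U)²/2
o = -1534/2609 (o = -7670*1/13045 = -1534/2609 ≈ -0.58797)
Z(q) = -5 (Z(q) = (-7 + (5 - 1)²/2)*(-5) = (-7 + (½)*4²)*(-5) = (-7 + (½)*16)*(-5) = (-7 + 8)*(-5) = 1*(-5) = -5)
o*Z(1/(-2 - 3)) = -1534/2609*(-5) = 7670/2609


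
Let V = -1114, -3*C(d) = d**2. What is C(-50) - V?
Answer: 842/3 ≈ 280.67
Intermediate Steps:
C(d) = -d**2/3
C(-50) - V = -1/3*(-50)**2 - 1*(-1114) = -1/3*2500 + 1114 = -2500/3 + 1114 = 842/3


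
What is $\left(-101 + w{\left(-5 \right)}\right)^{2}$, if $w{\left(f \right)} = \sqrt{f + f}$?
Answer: $\left(101 - i \sqrt{10}\right)^{2} \approx 10191.0 - 638.78 i$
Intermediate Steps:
$w{\left(f \right)} = \sqrt{2} \sqrt{f}$ ($w{\left(f \right)} = \sqrt{2 f} = \sqrt{2} \sqrt{f}$)
$\left(-101 + w{\left(-5 \right)}\right)^{2} = \left(-101 + \sqrt{2} \sqrt{-5}\right)^{2} = \left(-101 + \sqrt{2} i \sqrt{5}\right)^{2} = \left(-101 + i \sqrt{10}\right)^{2}$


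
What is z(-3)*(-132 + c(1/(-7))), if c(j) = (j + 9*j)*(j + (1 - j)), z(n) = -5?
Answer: 4670/7 ≈ 667.14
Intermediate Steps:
c(j) = 10*j (c(j) = (10*j)*1 = 10*j)
z(-3)*(-132 + c(1/(-7))) = -5*(-132 + 10/(-7)) = -5*(-132 + 10*(-⅐)) = -5*(-132 - 10/7) = -5*(-934/7) = 4670/7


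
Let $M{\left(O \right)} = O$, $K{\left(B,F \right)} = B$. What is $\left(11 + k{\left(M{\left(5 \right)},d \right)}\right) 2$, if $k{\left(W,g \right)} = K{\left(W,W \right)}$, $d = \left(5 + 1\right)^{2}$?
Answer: $32$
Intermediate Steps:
$d = 36$ ($d = 6^{2} = 36$)
$k{\left(W,g \right)} = W$
$\left(11 + k{\left(M{\left(5 \right)},d \right)}\right) 2 = \left(11 + 5\right) 2 = 16 \cdot 2 = 32$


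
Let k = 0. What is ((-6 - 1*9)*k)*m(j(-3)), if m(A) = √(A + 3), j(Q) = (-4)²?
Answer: 0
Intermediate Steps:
j(Q) = 16
m(A) = √(3 + A)
((-6 - 1*9)*k)*m(j(-3)) = ((-6 - 1*9)*0)*√(3 + 16) = ((-6 - 9)*0)*√19 = (-15*0)*√19 = 0*√19 = 0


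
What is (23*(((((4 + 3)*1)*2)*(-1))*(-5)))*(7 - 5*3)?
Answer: -12880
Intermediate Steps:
(23*(((((4 + 3)*1)*2)*(-1))*(-5)))*(7 - 5*3) = (23*((((7*1)*2)*(-1))*(-5)))*(7 - 15) = (23*(((7*2)*(-1))*(-5)))*(-8) = (23*((14*(-1))*(-5)))*(-8) = (23*(-14*(-5)))*(-8) = (23*70)*(-8) = 1610*(-8) = -12880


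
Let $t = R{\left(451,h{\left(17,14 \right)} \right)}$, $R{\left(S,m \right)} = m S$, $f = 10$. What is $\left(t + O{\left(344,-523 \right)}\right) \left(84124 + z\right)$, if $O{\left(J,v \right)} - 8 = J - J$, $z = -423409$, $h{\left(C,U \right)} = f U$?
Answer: $-21425169180$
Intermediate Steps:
$h{\left(C,U \right)} = 10 U$
$R{\left(S,m \right)} = S m$
$t = 63140$ ($t = 451 \cdot 10 \cdot 14 = 451 \cdot 140 = 63140$)
$O{\left(J,v \right)} = 8$ ($O{\left(J,v \right)} = 8 + \left(J - J\right) = 8 + 0 = 8$)
$\left(t + O{\left(344,-523 \right)}\right) \left(84124 + z\right) = \left(63140 + 8\right) \left(84124 - 423409\right) = 63148 \left(-339285\right) = -21425169180$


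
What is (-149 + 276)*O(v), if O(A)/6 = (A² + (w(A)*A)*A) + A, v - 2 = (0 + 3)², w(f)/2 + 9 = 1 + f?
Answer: 653796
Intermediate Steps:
w(f) = -16 + 2*f (w(f) = -18 + 2*(1 + f) = -18 + (2 + 2*f) = -16 + 2*f)
v = 11 (v = 2 + (0 + 3)² = 2 + 3² = 2 + 9 = 11)
O(A) = 6*A + 6*A² + 6*A²*(-16 + 2*A) (O(A) = 6*((A² + ((-16 + 2*A)*A)*A) + A) = 6*((A² + (A*(-16 + 2*A))*A) + A) = 6*((A² + A²*(-16 + 2*A)) + A) = 6*(A + A² + A²*(-16 + 2*A)) = 6*A + 6*A² + 6*A²*(-16 + 2*A))
(-149 + 276)*O(v) = (-149 + 276)*(6*11*(1 + 11 + 2*11*(-8 + 11))) = 127*(6*11*(1 + 11 + 2*11*3)) = 127*(6*11*(1 + 11 + 66)) = 127*(6*11*78) = 127*5148 = 653796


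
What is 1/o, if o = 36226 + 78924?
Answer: 1/115150 ≈ 8.6843e-6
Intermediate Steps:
o = 115150
1/o = 1/115150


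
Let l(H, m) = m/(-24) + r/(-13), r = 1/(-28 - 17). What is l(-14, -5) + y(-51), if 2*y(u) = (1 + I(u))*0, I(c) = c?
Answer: 983/4680 ≈ 0.21004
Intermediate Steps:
r = -1/45 (r = 1/(-45) = -1/45 ≈ -0.022222)
l(H, m) = 1/585 - m/24 (l(H, m) = m/(-24) - 1/45/(-13) = m*(-1/24) - 1/45*(-1/13) = -m/24 + 1/585 = 1/585 - m/24)
y(u) = 0 (y(u) = ((1 + u)*0)/2 = (½)*0 = 0)
l(-14, -5) + y(-51) = (1/585 - 1/24*(-5)) + 0 = (1/585 + 5/24) + 0 = 983/4680 + 0 = 983/4680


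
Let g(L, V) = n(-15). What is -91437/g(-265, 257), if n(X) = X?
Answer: 30479/5 ≈ 6095.8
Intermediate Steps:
g(L, V) = -15
-91437/g(-265, 257) = -91437/(-15) = -91437*(-1/15) = 30479/5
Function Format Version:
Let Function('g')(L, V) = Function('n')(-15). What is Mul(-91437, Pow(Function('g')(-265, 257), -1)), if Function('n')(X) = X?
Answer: Rational(30479, 5) ≈ 6095.8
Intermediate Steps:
Function('g')(L, V) = -15
Mul(-91437, Pow(Function('g')(-265, 257), -1)) = Mul(-91437, Pow(-15, -1)) = Mul(-91437, Rational(-1, 15)) = Rational(30479, 5)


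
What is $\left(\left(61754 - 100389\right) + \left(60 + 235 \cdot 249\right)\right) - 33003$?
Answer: $-13063$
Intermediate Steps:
$\left(\left(61754 - 100389\right) + \left(60 + 235 \cdot 249\right)\right) - 33003 = \left(\left(61754 - 100389\right) + \left(60 + 58515\right)\right) - 33003 = \left(-38635 + 58575\right) - 33003 = 19940 - 33003 = -13063$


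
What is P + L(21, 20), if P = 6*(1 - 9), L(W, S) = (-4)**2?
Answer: -32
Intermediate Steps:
L(W, S) = 16
P = -48 (P = 6*(-8) = -48)
P + L(21, 20) = -48 + 16 = -32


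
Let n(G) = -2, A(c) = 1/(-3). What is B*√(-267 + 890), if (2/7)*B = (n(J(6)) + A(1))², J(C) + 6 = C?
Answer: 343*√623/18 ≈ 475.63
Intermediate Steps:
A(c) = -⅓
J(C) = -6 + C
B = 343/18 (B = 7*(-2 - ⅓)²/2 = 7*(-7/3)²/2 = (7/2)*(49/9) = 343/18 ≈ 19.056)
B*√(-267 + 890) = 343*√(-267 + 890)/18 = 343*√623/18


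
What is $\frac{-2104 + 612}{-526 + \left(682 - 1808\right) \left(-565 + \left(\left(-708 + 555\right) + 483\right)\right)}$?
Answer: $- \frac{1}{177} \approx -0.0056497$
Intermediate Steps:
$\frac{-2104 + 612}{-526 + \left(682 - 1808\right) \left(-565 + \left(\left(-708 + 555\right) + 483\right)\right)} = - \frac{1492}{-526 - 1126 \left(-565 + \left(-153 + 483\right)\right)} = - \frac{1492}{-526 - 1126 \left(-565 + 330\right)} = - \frac{1492}{-526 - -264610} = - \frac{1492}{-526 + 264610} = - \frac{1492}{264084} = \left(-1492\right) \frac{1}{264084} = - \frac{1}{177}$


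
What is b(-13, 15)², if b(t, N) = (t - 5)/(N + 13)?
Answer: 81/196 ≈ 0.41327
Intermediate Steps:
b(t, N) = (-5 + t)/(13 + N)
b(-13, 15)² = ((-5 - 13)/(13 + 15))² = (-18/28)² = ((1/28)*(-18))² = (-9/14)² = 81/196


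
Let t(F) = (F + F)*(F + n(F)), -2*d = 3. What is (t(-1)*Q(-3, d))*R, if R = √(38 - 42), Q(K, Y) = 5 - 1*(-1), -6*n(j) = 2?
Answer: 32*I ≈ 32.0*I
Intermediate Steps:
n(j) = -⅓ (n(j) = -⅙*2 = -⅓)
d = -3/2 (d = -½*3 = -3/2 ≈ -1.5000)
Q(K, Y) = 6 (Q(K, Y) = 5 + 1 = 6)
t(F) = 2*F*(-⅓ + F) (t(F) = (F + F)*(F - ⅓) = (2*F)*(-⅓ + F) = 2*F*(-⅓ + F))
R = 2*I (R = √(-4) = 2*I ≈ 2.0*I)
(t(-1)*Q(-3, d))*R = (((⅔)*(-1)*(-1 + 3*(-1)))*6)*(2*I) = (((⅔)*(-1)*(-1 - 3))*6)*(2*I) = (((⅔)*(-1)*(-4))*6)*(2*I) = ((8/3)*6)*(2*I) = 16*(2*I) = 32*I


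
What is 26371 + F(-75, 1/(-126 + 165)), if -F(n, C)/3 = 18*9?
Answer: 25885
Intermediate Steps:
F(n, C) = -486 (F(n, C) = -54*9 = -3*162 = -486)
26371 + F(-75, 1/(-126 + 165)) = 26371 - 486 = 25885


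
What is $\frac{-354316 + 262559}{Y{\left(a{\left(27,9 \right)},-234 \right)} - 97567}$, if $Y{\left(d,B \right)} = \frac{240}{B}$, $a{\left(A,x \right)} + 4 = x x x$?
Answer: $\frac{3578523}{3805153} \approx 0.94044$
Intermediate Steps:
$a{\left(A,x \right)} = -4 + x^{3}$ ($a{\left(A,x \right)} = -4 + x x x = -4 + x^{2} x = -4 + x^{3}$)
$\frac{-354316 + 262559}{Y{\left(a{\left(27,9 \right)},-234 \right)} - 97567} = \frac{-354316 + 262559}{\frac{240}{-234} - 97567} = - \frac{91757}{240 \left(- \frac{1}{234}\right) - 97567} = - \frac{91757}{- \frac{40}{39} - 97567} = - \frac{91757}{- \frac{3805153}{39}} = \left(-91757\right) \left(- \frac{39}{3805153}\right) = \frac{3578523}{3805153}$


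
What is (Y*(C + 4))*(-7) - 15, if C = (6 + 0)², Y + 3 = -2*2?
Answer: 1945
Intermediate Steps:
Y = -7 (Y = -3 - 2*2 = -3 - 4 = -7)
C = 36 (C = 6² = 36)
(Y*(C + 4))*(-7) - 15 = -7*(36 + 4)*(-7) - 15 = -7*40*(-7) - 15 = -280*(-7) - 15 = 1960 - 15 = 1945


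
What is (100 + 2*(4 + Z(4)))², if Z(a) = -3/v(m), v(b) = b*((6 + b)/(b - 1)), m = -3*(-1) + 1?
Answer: 4626801/400 ≈ 11567.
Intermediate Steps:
m = 4 (m = 3 + 1 = 4)
v(b) = b*(6 + b)/(-1 + b) (v(b) = b*((6 + b)/(-1 + b)) = b*(6 + b)/(-1 + b))
Z(a) = -9/40 (Z(a) = -3*(-1 + 4)/(4*(6 + 4)) = -3/(4*10/3) = -3/(4*(⅓)*10) = -3/40/3 = -3*3/40 = -9/40)
(100 + 2*(4 + Z(4)))² = (100 + 2*(4 - 9/40))² = (100 + 2*(151/40))² = (100 + 151/20)² = (2151/20)² = 4626801/400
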